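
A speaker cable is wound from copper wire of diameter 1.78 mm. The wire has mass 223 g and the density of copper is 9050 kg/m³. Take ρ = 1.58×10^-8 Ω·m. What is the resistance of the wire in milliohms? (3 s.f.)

A = π(d/2)² = π(8.9000e-04 m)² = 2.4885e-06 m²
L = m/(density·A) = 0.223/(9050×2.4885e-06) = 9.902 m
R = ρL/A = (1.58×10^-8)(9.902)/(2.4885e-06) = 62.9 mΩ

62.9 mΩ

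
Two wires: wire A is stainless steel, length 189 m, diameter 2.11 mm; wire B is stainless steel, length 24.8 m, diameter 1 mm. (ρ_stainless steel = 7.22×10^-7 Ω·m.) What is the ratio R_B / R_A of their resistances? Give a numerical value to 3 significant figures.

0.584

R ∝ ρL/d², so R_B/R_A = (L_B/L_A) × (d_A/d_B)²
= (24.8/189) × (2.11/1)² = 0.584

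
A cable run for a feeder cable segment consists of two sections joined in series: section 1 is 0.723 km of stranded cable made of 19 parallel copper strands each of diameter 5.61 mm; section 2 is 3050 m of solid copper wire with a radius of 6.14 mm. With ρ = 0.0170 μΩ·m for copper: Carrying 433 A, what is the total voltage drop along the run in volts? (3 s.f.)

201 V

ρ = 0.0170 μΩ·m = 1.70×10^-8 Ω·m
Section 1: A_strand = π(2.8050e-03)² = 2.472e-05 m²; R₁ = ρL/(N·A_s) = (1.70×10^-8)(723)/(19×2.472e-05) = 0.02617 Ω
Section 2: A = πr² = π(6.1400e-03 m)² = 1.184e-04 m²
R₂ = (1.70×10^-8)(3050)/(1.184e-04) = 0.4378 Ω
R = R₁ + R₂ = 0.464 Ω
V = IR = 433 × 0.464 = 201 V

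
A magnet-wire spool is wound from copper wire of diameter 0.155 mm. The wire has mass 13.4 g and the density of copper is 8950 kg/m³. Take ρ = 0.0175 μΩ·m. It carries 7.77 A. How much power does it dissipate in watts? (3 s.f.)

4440 W

ρ = 0.0175 μΩ·m = 1.75×10^-8 Ω·m
A = π(d/2)² = π(7.7500e-05 m)² = 1.8869e-08 m²
L = m/(density·A) = 0.0134/(8950×1.8869e-08) = 79.35 m
R = ρL/A = (1.75×10^-8)(79.35)/(1.8869e-08) = 73.59 Ω
P = I²R = (7.77)² × 73.59 = 4440 W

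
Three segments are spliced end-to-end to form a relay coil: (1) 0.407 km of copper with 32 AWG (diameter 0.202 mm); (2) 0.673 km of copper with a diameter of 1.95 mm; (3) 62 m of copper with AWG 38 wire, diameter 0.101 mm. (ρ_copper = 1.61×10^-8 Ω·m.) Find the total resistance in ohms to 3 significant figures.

333 Ω

Seg 1: A = π(0.202/2 mm)² = π(1.0100e-04 m)² = 3.205e-08 m²
R_1 = (1.61×10^-8)(407)/(3.205e-08) = 204.5 Ω
Seg 2: A = π(d/2)² = π(9.7500e-04 m)² = 2.986e-06 m²
R_2 = (1.61×10^-8)(673)/(2.986e-06) = 3.628 Ω
Seg 3: A = π(0.101/2 mm)² = π(5.0500e-05 m)² = 8.012e-09 m²
R_3 = (1.61×10^-8)(62)/(8.012e-09) = 124.6 Ω
R_total = R_1 + R_2 + R_3 = 333 Ω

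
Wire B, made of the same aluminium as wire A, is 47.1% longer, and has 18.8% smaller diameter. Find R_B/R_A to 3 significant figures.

2.23

R ∝ L/d², so R_B/R_A = (1 + 47.1/100) × (1 − 18.8/100)⁻²
= 1.471 × 1.517 = 2.23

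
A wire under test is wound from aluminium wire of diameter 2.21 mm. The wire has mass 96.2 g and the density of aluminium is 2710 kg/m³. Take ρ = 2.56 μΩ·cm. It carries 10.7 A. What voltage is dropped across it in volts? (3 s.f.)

0.661 V

ρ = 2.56 μΩ·cm = 2.56×10^-8 Ω·m
A = π(d/2)² = π(1.1050e-03 m)² = 3.8360e-06 m²
L = m/(density·A) = 0.0962/(2710×3.8360e-06) = 9.254 m
R = ρL/A = (2.56×10^-8)(9.254)/(3.8360e-06) = 0.06176 Ω
V = IR = 10.7 × 0.06176 = 0.661 V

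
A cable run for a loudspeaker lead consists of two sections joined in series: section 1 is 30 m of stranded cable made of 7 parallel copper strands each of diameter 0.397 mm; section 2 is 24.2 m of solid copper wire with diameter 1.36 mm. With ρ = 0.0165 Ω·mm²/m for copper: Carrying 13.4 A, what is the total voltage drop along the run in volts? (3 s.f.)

11.3 V

ρ = 0.0165 Ω·mm²/m = 1.65×10^-8 Ω·m
Section 1: A_strand = π(1.9850e-04)² = 1.238e-07 m²; R₁ = ρL/(N·A_s) = (1.65×10^-8)(30)/(7×1.238e-07) = 0.5713 Ω
Section 2: A = π(d/2)² = π(6.8000e-04 m)² = 1.453e-06 m²
R₂ = (1.65×10^-8)(24.2)/(1.453e-06) = 0.2749 Ω
R = R₁ + R₂ = 0.8461 Ω
V = IR = 13.4 × 0.8461 = 11.3 V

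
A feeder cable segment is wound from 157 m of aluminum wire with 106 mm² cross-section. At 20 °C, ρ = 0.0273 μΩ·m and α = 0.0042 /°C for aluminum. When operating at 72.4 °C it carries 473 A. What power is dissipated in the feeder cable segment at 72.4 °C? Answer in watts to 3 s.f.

11000 W

ρ = 0.0273 μΩ·m = 2.73×10^-8 Ω·m
A = 106 mm² = 1.060e-04 m²
R₍20₎ = ρL/A = (2.73×10^-8)(157)/(1.060e-04) = 0.04043 Ω
R₍72.4₎ = R₍20₎(1 + αΔT) = 0.04043 × (1 + 0.0042×52.4) = 0.04933 Ω
P = I²R = (473)² × 0.04933 = 11000 W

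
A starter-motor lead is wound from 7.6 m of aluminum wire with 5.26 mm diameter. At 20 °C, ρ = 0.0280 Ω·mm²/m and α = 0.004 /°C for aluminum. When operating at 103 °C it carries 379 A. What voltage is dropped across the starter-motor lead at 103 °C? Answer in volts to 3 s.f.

ρ = 0.0280 Ω·mm²/m = 2.80×10^-8 Ω·m
A = π(d/2)² = π(2.6300e-03 m)² = 2.173e-05 m²
R₍20₎ = ρL/A = (2.80×10^-8)(7.6)/(2.173e-05) = 0.009793 Ω
R₍103₎ = R₍20₎(1 + αΔT) = 0.009793 × (1 + 0.004×83) = 0.01304 Ω
V = IR = 379 × 0.01304 = 4.94 V

4.94 V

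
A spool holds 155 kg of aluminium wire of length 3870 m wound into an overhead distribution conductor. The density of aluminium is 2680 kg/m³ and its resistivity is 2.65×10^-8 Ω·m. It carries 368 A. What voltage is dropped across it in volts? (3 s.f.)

A = m/(density·L) = 155/(2680×3870) = 1.4945e-05 m²
R = ρL/A = (2.65×10^-8)(3870)/(1.4945e-05) = 6.862 Ω
V = IR = 368 × 6.862 = 2530 V

2530 V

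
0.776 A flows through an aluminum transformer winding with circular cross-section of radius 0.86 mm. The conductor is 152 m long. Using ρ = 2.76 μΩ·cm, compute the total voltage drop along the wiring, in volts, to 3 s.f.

ρ = 2.76 μΩ·cm = 2.76×10^-8 Ω·m
A = πr² = π(8.6000e-04 m)² = 2.324e-06 m²
R = ρL/A = (2.76×10^-8)(152)/(2.324e-06) = 1.806 Ω
V = IR = 0.776 × 1.806 = 1.40 V

1.40 V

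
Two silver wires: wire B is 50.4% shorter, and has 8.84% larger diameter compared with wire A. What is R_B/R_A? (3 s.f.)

R ∝ L/d², so R_B/R_A = (1 − 50.4/100) × (1 + 8.84/100)⁻²
= 0.496 × 0.8442 = 0.419

0.419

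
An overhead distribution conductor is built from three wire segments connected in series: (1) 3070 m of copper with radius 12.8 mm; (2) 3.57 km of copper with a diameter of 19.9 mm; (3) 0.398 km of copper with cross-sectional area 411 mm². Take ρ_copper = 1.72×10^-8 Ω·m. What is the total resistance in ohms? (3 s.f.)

0.317 Ω

Seg 1: A = πr² = π(1.2800e-02 m)² = 5.147e-04 m²
R_1 = (1.72×10^-8)(3070)/(5.147e-04) = 0.1026 Ω
Seg 2: A = π(d/2)² = π(9.9500e-03 m)² = 3.110e-04 m²
R_2 = (1.72×10^-8)(3570)/(3.110e-04) = 0.1974 Ω
Seg 3: A = 411 mm² = 4.110e-04 m²
R_3 = (1.72×10^-8)(398)/(4.110e-04) = 0.01666 Ω
R_total = R_1 + R_2 + R_3 = 0.317 Ω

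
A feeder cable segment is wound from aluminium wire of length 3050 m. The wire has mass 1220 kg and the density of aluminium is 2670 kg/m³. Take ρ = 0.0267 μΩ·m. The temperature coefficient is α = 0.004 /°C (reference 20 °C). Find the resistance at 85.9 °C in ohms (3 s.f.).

0.687 Ω

ρ = 0.0267 μΩ·m = 2.67×10^-8 Ω·m
A = m/(density·L) = 1220/(2670×3050) = 1.4981e-04 m²
R = ρL/A = (2.67×10^-8)(3050)/(1.4981e-04) = 0.5436 Ω
R(85.9 °C) = 0.5436 × (1 + 0.004×65.9) = 0.687 Ω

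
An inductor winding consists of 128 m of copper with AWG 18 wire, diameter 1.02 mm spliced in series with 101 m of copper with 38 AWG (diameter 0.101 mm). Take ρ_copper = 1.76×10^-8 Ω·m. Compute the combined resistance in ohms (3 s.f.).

Segment 1: A = π(1.02/2 mm)² = π(5.1000e-04 m)² = 8.171e-07 m²
R₁ = ρL/A = (1.76×10^-8)(128)/(8.171e-07) = 2.757 Ω
Segment 2: A = π(0.101/2 mm)² = π(5.0500e-05 m)² = 8.012e-09 m²
R₂ = (1.76×10^-8)(101)/(8.012e-09) = 221.9 Ω
R = R₁ + R₂ = 225 Ω

225 Ω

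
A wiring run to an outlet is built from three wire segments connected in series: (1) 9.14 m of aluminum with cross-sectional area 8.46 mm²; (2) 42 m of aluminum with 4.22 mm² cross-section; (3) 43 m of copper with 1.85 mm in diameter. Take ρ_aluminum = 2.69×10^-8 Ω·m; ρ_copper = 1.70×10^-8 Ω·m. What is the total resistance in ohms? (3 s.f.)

0.569 Ω

Seg 1: A = 8.46 mm² = 8.460e-06 m²
R_1 = (2.69×10^-8)(9.14)/(8.460e-06) = 0.02906 Ω
Seg 2: A = 4.22 mm² = 4.220e-06 m²
R_2 = (2.69×10^-8)(42)/(4.220e-06) = 0.2677 Ω
Seg 3: A = π(d/2)² = π(9.2500e-04 m)² = 2.688e-06 m²
R_3 = (1.70×10^-8)(43)/(2.688e-06) = 0.2719 Ω
R_total = R_1 + R_2 + R_3 = 0.569 Ω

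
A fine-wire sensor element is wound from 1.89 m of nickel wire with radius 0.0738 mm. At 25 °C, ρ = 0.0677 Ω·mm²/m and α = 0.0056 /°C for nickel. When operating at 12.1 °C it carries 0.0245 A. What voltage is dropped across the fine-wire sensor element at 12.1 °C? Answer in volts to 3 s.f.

ρ = 0.0677 Ω·mm²/m = 6.77×10^-8 Ω·m
A = πr² = π(7.3800e-05 m)² = 1.711e-08 m²
R₍25₎ = ρL/A = (6.77×10^-8)(1.89)/(1.711e-08) = 7.478 Ω
R₍12.1₎ = R₍25₎(1 + αΔT) = 7.478 × (1 + 0.0056×-12.9) = 6.938 Ω
V = IR = 0.0245 × 6.938 = 0.170 V

0.170 V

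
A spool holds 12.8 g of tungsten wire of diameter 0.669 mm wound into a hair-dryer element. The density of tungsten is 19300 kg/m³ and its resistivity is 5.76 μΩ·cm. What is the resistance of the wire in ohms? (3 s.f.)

0.309 Ω

ρ = 5.76 μΩ·cm = 5.76×10^-8 Ω·m
A = π(d/2)² = π(3.3450e-04 m)² = 3.5151e-07 m²
L = m/(density·A) = 0.0128/(19300×3.5151e-07) = 1.887 m
R = ρL/A = (5.76×10^-8)(1.887)/(3.5151e-07) = 0.309 Ω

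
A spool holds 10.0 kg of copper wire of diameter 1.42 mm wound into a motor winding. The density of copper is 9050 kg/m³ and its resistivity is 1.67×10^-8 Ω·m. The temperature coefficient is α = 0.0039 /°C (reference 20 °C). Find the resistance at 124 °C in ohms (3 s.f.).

10.3 Ω

A = π(d/2)² = π(7.1000e-04 m)² = 1.5837e-06 m²
L = m/(density·A) = 10/(9050×1.5837e-06) = 697.7 m
R = ρL/A = (1.67×10^-8)(697.7)/(1.5837e-06) = 7.358 Ω
R(124 °C) = 7.358 × (1 + 0.0039×104) = 10.3 Ω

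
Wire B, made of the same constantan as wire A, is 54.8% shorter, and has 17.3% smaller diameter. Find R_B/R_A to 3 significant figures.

R ∝ L/d², so R_B/R_A = (1 − 54.8/100) × (1 − 17.3/100)⁻²
= 0.452 × 1.462 = 0.661

0.661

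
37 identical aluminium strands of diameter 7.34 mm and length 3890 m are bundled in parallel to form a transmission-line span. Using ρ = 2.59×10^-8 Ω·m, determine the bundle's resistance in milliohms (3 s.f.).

64.4 mΩ

A_strand = π(3.6700e-03 m)² = 4.231e-05 m²
R_strand = ρL/A = (2.59×10^-8)(3890)/(4.231e-05) = 2.381 Ω
R_total = R_strand/N = 2.381/37 = 64.4 mΩ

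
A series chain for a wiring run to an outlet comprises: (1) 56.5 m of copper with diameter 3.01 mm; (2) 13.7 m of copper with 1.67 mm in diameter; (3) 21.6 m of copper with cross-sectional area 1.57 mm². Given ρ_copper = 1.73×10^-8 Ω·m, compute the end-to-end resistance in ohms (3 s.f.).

Seg 1: A = π(d/2)² = π(1.5050e-03 m)² = 7.116e-06 m²
R_1 = (1.73×10^-8)(56.5)/(7.116e-06) = 0.1374 Ω
Seg 2: A = π(d/2)² = π(8.3500e-04 m)² = 2.190e-06 m²
R_2 = (1.73×10^-8)(13.7)/(2.190e-06) = 0.1082 Ω
Seg 3: A = 1.57 mm² = 1.570e-06 m²
R_3 = (1.73×10^-8)(21.6)/(1.570e-06) = 0.238 Ω
R_total = R_1 + R_2 + R_3 = 0.484 Ω

0.484 Ω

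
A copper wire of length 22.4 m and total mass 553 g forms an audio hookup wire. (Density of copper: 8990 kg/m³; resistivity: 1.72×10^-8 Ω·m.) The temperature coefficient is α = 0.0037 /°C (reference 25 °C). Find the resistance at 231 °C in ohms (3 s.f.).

A = m/(density·L) = 0.553/(8990×22.4) = 2.7461e-06 m²
R = ρL/A = (1.72×10^-8)(22.4)/(2.7461e-06) = 0.1403 Ω
R(231 °C) = 0.1403 × (1 + 0.0037×206) = 0.247 Ω

0.247 Ω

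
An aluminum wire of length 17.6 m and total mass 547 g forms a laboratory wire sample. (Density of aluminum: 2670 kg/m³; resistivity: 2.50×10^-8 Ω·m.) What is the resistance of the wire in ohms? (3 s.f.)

A = m/(density·L) = 0.547/(2670×17.6) = 1.1640e-05 m²
R = ρL/A = (2.50×10^-8)(17.6)/(1.1640e-05) = 0.0378 Ω

0.0378 Ω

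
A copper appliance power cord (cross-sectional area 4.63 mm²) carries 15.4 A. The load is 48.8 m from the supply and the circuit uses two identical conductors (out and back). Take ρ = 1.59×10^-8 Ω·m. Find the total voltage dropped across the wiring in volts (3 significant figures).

5.16 V

A = 4.63 mm² = 4.630e-06 m²
Total conductor length (both ways) L = 2 × 48.8 = 97.6 m
R = ρL/A = (1.59×10^-8)(97.6)/(4.630e-06) = 0.3352 Ω
V = IR = 15.4 × 0.3352 = 5.16 V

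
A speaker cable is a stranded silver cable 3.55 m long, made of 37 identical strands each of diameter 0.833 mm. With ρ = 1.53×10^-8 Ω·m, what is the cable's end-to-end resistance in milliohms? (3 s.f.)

2.69 mΩ

A_strand = π(4.1650e-04 m)² = 5.450e-07 m²
R_strand = ρL/A = (1.53×10^-8)(3.55)/(5.450e-07) = 0.09966 Ω
R_total = R_strand/N = 0.09966/37 = 2.69 mΩ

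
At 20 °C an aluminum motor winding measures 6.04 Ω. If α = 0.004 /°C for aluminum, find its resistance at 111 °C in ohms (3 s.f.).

ΔT = 111 − 20 = 91 °C
R = R₀(1 + αΔT) = 6.04 × (1 + 0.004×91) = 6.04 × 1.364 = 8.24 Ω

8.24 Ω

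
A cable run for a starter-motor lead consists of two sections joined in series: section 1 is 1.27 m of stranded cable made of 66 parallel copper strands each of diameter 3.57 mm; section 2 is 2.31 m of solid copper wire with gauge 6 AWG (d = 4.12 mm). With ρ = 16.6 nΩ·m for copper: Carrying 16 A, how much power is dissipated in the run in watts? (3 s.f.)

0.745 W

ρ = 16.6 nΩ·m = 1.66×10^-8 Ω·m
Section 1: A_strand = π(1.7850e-03)² = 1.001e-05 m²; R₁ = ρL/(N·A_s) = (1.66×10^-8)(1.27)/(66×1.001e-05) = 3.191×10^-5 Ω
Section 2: A = π(4.12/2 mm)² = π(2.0600e-03 m)² = 1.333e-05 m²
R₂ = (1.66×10^-8)(2.31)/(1.333e-05) = 0.002876 Ω
R = R₁ + R₂ = 0.002908 Ω
P = I²R = (16)² × 0.002908 = 0.745 W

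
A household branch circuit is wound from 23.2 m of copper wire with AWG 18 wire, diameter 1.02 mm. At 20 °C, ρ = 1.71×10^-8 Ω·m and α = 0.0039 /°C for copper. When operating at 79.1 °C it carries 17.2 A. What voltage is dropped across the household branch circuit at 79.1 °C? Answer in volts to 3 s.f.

10.3 V

A = π(1.02/2 mm)² = π(5.1000e-04 m)² = 8.171e-07 m²
R₍20₎ = ρL/A = (1.71×10^-8)(23.2)/(8.171e-07) = 0.4855 Ω
R₍79.1₎ = R₍20₎(1 + αΔT) = 0.4855 × (1 + 0.0039×59.1) = 0.5974 Ω
V = IR = 17.2 × 0.5974 = 10.3 V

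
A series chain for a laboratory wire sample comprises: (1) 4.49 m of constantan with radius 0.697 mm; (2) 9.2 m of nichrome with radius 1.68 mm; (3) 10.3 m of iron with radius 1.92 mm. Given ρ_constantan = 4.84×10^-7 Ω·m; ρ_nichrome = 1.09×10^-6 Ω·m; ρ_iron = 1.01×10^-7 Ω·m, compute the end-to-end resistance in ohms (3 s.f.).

Seg 1: A = πr² = π(6.9700e-04 m)² = 1.526e-06 m²
R_1 = (4.84×10^-7)(4.49)/(1.526e-06) = 1.424 Ω
Seg 2: A = πr² = π(1.6800e-03 m)² = 8.867e-06 m²
R_2 = (1.09×10^-6)(9.2)/(8.867e-06) = 1.131 Ω
Seg 3: A = πr² = π(1.9200e-03 m)² = 1.158e-05 m²
R_3 = (1.01×10^-7)(10.3)/(1.158e-05) = 0.08983 Ω
R_total = R_1 + R_2 + R_3 = 2.64 Ω

2.64 Ω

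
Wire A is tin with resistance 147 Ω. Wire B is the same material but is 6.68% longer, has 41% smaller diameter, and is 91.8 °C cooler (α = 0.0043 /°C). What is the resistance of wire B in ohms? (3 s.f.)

R ∝ ρL/d² with ρ ∝ (1+αΔT), so R_B/R_A = (1 + 6.68/100) × (1 − 41/100)⁻² × (1 − 0.0043×91.8)
= 1.067 × 2.873 × 0.6053 = 1.855
R_B = 1.855 × 147 = 273 Ω

273 Ω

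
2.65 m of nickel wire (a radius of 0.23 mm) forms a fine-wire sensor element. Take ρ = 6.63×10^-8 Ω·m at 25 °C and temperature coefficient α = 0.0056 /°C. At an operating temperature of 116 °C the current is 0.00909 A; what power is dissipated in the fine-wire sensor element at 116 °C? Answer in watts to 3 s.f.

A = πr² = π(2.3000e-04 m)² = 1.662e-07 m²
R₍25₎ = ρL/A = (6.63×10^-8)(2.65)/(1.662e-07) = 1.057 Ω
R₍116₎ = R₍25₎(1 + αΔT) = 1.057 × (1 + 0.0056×91) = 1.596 Ω
P = I²R = (0.00909)² × 1.596 = 1.32×10^-4 W

1.32×10^-4 W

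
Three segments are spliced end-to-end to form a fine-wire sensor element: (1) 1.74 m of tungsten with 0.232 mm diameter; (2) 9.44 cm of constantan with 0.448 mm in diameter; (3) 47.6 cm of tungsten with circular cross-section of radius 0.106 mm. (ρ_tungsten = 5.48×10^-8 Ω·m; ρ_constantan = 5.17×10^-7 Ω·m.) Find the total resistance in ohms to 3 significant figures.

Seg 1: A = π(d/2)² = π(1.1600e-04 m)² = 4.227e-08 m²
R_1 = (5.48×10^-8)(1.74)/(4.227e-08) = 2.256 Ω
Seg 2: A = π(d/2)² = π(2.2400e-04 m)² = 1.576e-07 m²
R_2 = (5.17×10^-7)(0.0944)/(1.576e-07) = 0.3096 Ω
Seg 3: A = πr² = π(1.0600e-04 m)² = 3.530e-08 m²
R_3 = (5.48×10^-8)(0.476)/(3.530e-08) = 0.739 Ω
R_total = R_1 + R_2 + R_3 = 3.30 Ω

3.30 Ω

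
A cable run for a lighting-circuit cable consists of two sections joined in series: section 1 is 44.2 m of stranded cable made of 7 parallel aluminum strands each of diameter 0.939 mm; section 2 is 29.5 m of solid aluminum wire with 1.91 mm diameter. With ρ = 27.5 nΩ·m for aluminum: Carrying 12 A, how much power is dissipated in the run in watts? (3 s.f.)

ρ = 27.5 nΩ·m = 2.75×10^-8 Ω·m
Section 1: A_strand = π(4.6950e-04)² = 6.925e-07 m²; R₁ = ρL/(N·A_s) = (2.75×10^-8)(44.2)/(7×6.925e-07) = 0.2507 Ω
Section 2: A = π(d/2)² = π(9.5500e-04 m)² = 2.865e-06 m²
R₂ = (2.75×10^-8)(29.5)/(2.865e-06) = 0.2831 Ω
R = R₁ + R₂ = 0.5339 Ω
P = I²R = (12)² × 0.5339 = 76.9 W

76.9 W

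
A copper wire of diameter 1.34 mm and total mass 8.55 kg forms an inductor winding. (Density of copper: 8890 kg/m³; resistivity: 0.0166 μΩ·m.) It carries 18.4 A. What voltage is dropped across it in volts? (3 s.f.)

ρ = 0.0166 μΩ·m = 1.66×10^-8 Ω·m
A = π(d/2)² = π(6.7000e-04 m)² = 1.4103e-06 m²
L = m/(density·A) = 8.55/(8890×1.4103e-06) = 682 m
R = ρL/A = (1.66×10^-8)(682)/(1.4103e-06) = 8.027 Ω
V = IR = 18.4 × 8.027 = 148 V

148 V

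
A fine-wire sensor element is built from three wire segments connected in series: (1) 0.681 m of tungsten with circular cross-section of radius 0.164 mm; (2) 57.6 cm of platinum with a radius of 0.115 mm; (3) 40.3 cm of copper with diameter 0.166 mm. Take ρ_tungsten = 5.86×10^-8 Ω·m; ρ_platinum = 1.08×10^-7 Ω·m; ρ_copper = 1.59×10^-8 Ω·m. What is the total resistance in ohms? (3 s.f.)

2.27 Ω

Seg 1: A = πr² = π(1.6400e-04 m)² = 8.450e-08 m²
R_1 = (5.86×10^-8)(0.681)/(8.450e-08) = 0.4723 Ω
Seg 2: A = πr² = π(1.1500e-04 m)² = 4.155e-08 m²
R_2 = (1.08×10^-7)(0.576)/(4.155e-08) = 1.497 Ω
Seg 3: A = π(d/2)² = π(8.3000e-05 m)² = 2.164e-08 m²
R_3 = (1.59×10^-8)(0.403)/(2.164e-08) = 0.2961 Ω
R_total = R_1 + R_2 + R_3 = 2.27 Ω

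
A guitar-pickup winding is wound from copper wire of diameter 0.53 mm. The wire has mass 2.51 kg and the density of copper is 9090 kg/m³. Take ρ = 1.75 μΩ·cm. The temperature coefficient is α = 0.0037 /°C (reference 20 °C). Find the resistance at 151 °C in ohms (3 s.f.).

147 Ω

ρ = 1.75 μΩ·cm = 1.75×10^-8 Ω·m
A = π(d/2)² = π(2.6500e-04 m)² = 2.2062e-07 m²
L = m/(density·A) = 2.51/(9090×2.2062e-07) = 1252 m
R = ρL/A = (1.75×10^-8)(1252)/(2.2062e-07) = 99.28 Ω
R(151 °C) = 99.28 × (1 + 0.0037×131) = 147 Ω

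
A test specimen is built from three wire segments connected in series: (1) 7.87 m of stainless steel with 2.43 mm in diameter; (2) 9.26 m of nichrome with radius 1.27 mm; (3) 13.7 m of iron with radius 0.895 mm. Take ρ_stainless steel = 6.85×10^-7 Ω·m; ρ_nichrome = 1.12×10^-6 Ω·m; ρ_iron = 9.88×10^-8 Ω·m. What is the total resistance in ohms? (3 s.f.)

Seg 1: A = π(d/2)² = π(1.2150e-03 m)² = 4.638e-06 m²
R_1 = (6.85×10^-7)(7.87)/(4.638e-06) = 1.162 Ω
Seg 2: A = πr² = π(1.2700e-03 m)² = 5.067e-06 m²
R_2 = (1.12×10^-6)(9.26)/(5.067e-06) = 2.047 Ω
Seg 3: A = πr² = π(8.9500e-04 m)² = 2.516e-06 m²
R_3 = (9.88×10^-8)(13.7)/(2.516e-06) = 0.5379 Ω
R_total = R_1 + R_2 + R_3 = 3.75 Ω

3.75 Ω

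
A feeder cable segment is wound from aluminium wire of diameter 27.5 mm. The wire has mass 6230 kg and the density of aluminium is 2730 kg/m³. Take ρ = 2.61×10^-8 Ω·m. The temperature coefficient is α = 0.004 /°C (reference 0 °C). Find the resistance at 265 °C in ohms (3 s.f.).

A = π(d/2)² = π(1.3750e-02 m)² = 5.9396e-04 m²
L = m/(density·A) = 6230/(2730×5.9396e-04) = 3842 m
R = ρL/A = (2.61×10^-8)(3842)/(5.9396e-04) = 0.1688 Ω
R(265 °C) = 0.1688 × (1 + 0.004×265) = 0.348 Ω

0.348 Ω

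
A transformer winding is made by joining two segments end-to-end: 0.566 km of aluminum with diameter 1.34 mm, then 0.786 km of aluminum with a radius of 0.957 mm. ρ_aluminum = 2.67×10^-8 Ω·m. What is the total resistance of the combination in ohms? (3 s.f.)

Segment 1: A = π(d/2)² = π(6.7000e-04 m)² = 1.410e-06 m²
R₁ = ρL/A = (2.67×10^-8)(566)/(1.410e-06) = 10.72 Ω
Segment 2: A = πr² = π(9.5700e-04 m)² = 2.877e-06 m²
R₂ = (2.67×10^-8)(786)/(2.877e-06) = 7.294 Ω
R = R₁ + R₂ = 18.0 Ω

18.0 Ω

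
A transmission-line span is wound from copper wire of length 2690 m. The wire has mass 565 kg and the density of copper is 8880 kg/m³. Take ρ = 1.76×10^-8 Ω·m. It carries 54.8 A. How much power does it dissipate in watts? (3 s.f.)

A = m/(density·L) = 565/(8880×2690) = 2.3653e-05 m²
R = ρL/A = (1.76×10^-8)(2690)/(2.3653e-05) = 2.002 Ω
P = I²R = (54.8)² × 2.002 = 6010 W

6010 W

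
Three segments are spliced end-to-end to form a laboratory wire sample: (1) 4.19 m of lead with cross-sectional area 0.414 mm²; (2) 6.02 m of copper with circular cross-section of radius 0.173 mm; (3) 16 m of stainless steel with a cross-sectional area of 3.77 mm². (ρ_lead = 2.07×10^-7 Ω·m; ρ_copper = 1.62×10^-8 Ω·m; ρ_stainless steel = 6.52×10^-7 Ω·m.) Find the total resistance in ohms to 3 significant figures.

5.90 Ω

Seg 1: A = 0.414 mm² = 4.140e-07 m²
R_1 = (2.07×10^-7)(4.19)/(4.140e-07) = 2.095 Ω
Seg 2: A = πr² = π(1.7300e-04 m)² = 9.402e-08 m²
R_2 = (1.62×10^-8)(6.02)/(9.402e-08) = 1.037 Ω
Seg 3: A = 3.77 mm² = 3.770e-06 m²
R_3 = (6.52×10^-7)(16)/(3.770e-06) = 2.767 Ω
R_total = R_1 + R_2 + R_3 = 5.90 Ω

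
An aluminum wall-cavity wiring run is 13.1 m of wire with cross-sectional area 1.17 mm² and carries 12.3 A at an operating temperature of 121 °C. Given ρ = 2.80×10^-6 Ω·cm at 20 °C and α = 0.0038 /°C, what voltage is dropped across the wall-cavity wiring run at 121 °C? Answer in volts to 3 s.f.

5.34 V

ρ = 2.80×10^-6 Ω·cm = 2.80×10^-8 Ω·m
A = 1.17 mm² = 1.170e-06 m²
R₍20₎ = ρL/A = (2.80×10^-8)(13.1)/(1.170e-06) = 0.3135 Ω
R₍121₎ = R₍20₎(1 + αΔT) = 0.3135 × (1 + 0.0038×101) = 0.4338 Ω
V = IR = 12.3 × 0.4338 = 5.34 V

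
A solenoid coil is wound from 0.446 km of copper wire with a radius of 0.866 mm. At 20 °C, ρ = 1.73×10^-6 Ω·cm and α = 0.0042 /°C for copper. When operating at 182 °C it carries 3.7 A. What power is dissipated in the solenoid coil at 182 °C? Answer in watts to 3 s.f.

ρ = 1.73×10^-6 Ω·cm = 1.73×10^-8 Ω·m
A = πr² = π(8.6600e-04 m)² = 2.356e-06 m²
R₍20₎ = ρL/A = (1.73×10^-8)(446)/(2.356e-06) = 3.275 Ω
R₍182₎ = R₍20₎(1 + αΔT) = 3.275 × (1 + 0.0042×162) = 5.503 Ω
P = I²R = (3.7)² × 5.503 = 75.3 W

75.3 W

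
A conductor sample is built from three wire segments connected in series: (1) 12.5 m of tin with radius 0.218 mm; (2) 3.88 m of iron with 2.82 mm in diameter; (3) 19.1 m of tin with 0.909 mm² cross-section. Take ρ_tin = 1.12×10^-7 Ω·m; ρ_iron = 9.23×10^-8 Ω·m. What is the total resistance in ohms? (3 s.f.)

Seg 1: A = πr² = π(2.1800e-04 m)² = 1.493e-07 m²
R_1 = (1.12×10^-7)(12.5)/(1.493e-07) = 9.377 Ω
Seg 2: A = π(d/2)² = π(1.4100e-03 m)² = 6.246e-06 m²
R_2 = (9.23×10^-8)(3.88)/(6.246e-06) = 0.05734 Ω
Seg 3: A = 0.909 mm² = 9.090e-07 m²
R_3 = (1.12×10^-7)(19.1)/(9.090e-07) = 2.353 Ω
R_total = R_1 + R_2 + R_3 = 11.8 Ω

11.8 Ω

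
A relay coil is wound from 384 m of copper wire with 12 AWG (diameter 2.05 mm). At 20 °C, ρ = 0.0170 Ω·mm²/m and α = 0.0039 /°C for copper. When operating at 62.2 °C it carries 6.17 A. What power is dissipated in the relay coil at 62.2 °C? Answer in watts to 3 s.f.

ρ = 0.0170 Ω·mm²/m = 1.70×10^-8 Ω·m
A = π(2.05/2 mm)² = π(1.0250e-03 m)² = 3.301e-06 m²
R₍20₎ = ρL/A = (1.70×10^-8)(384)/(3.301e-06) = 1.978 Ω
R₍62.2₎ = R₍20₎(1 + αΔT) = 1.978 × (1 + 0.0039×42.2) = 2.303 Ω
P = I²R = (6.17)² × 2.303 = 87.7 W

87.7 W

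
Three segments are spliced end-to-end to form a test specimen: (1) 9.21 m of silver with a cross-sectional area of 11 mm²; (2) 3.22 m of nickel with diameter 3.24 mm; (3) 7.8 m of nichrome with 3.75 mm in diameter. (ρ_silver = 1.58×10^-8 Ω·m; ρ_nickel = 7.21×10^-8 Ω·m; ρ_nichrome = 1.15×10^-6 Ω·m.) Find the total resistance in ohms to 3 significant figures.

Seg 1: A = 11 mm² = 1.100e-05 m²
R_1 = (1.58×10^-8)(9.21)/(1.100e-05) = 0.01323 Ω
Seg 2: A = π(d/2)² = π(1.6200e-03 m)² = 8.245e-06 m²
R_2 = (7.21×10^-8)(3.22)/(8.245e-06) = 0.02816 Ω
Seg 3: A = π(d/2)² = π(1.8750e-03 m)² = 1.104e-05 m²
R_3 = (1.15×10^-6)(7.8)/(1.104e-05) = 0.8122 Ω
R_total = R_1 + R_2 + R_3 = 0.854 Ω

0.854 Ω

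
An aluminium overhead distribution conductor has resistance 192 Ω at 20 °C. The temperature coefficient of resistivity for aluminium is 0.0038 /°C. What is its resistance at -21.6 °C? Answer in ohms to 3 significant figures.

ΔT = -21.6 − 20 = -41.6 °C
R = R₀(1 + αΔT) = 192 × (1 + 0.0038×-41.6) = 192 × 0.8419 = 162 Ω

162 Ω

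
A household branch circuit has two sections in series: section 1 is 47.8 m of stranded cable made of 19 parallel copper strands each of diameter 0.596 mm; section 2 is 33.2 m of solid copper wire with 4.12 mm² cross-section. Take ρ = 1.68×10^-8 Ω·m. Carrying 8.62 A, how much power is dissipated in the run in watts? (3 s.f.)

21.3 W

Section 1: A_strand = π(2.9800e-04)² = 2.790e-07 m²; R₁ = ρL/(N·A_s) = (1.68×10^-8)(47.8)/(19×2.790e-07) = 0.1515 Ω
Section 2: A = 4.12 mm² = 4.120e-06 m²
R₂ = (1.68×10^-8)(33.2)/(4.120e-06) = 0.1354 Ω
R = R₁ + R₂ = 0.2869 Ω
P = I²R = (8.62)² × 0.2869 = 21.3 W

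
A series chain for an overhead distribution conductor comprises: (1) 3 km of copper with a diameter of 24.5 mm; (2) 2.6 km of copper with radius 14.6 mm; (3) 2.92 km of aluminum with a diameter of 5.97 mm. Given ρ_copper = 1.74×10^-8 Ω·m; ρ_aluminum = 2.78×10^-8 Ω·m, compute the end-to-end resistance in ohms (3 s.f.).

Seg 1: A = π(d/2)² = π(1.2250e-02 m)² = 4.714e-04 m²
R_1 = (1.74×10^-8)(3000)/(4.714e-04) = 0.1107 Ω
Seg 2: A = πr² = π(1.4600e-02 m)² = 6.697e-04 m²
R_2 = (1.74×10^-8)(2600)/(6.697e-04) = 0.06756 Ω
Seg 3: A = π(d/2)² = π(2.9850e-03 m)² = 2.799e-05 m²
R_3 = (2.78×10^-8)(2920)/(2.799e-05) = 2.9 Ω
R_total = R_1 + R_2 + R_3 = 3.08 Ω

3.08 Ω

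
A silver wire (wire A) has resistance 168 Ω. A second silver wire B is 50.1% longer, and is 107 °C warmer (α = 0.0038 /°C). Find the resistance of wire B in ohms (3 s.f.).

355 Ω

R ∝ ρL/d² with ρ ∝ (1+αΔT), so R_B/R_A = (1 + 50.1/100) × (1 + 0.0038×107)
= 1.501 × 1.407 = 2.111
R_B = 2.111 × 168 = 355 Ω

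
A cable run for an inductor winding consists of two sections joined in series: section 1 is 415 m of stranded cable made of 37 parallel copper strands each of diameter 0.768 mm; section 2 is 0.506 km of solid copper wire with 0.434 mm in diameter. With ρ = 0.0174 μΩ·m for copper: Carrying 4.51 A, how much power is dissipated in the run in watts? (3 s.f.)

1220 W

ρ = 0.0174 μΩ·m = 1.74×10^-8 Ω·m
Section 1: A_strand = π(3.8400e-04)² = 4.632e-07 m²; R₁ = ρL/(N·A_s) = (1.74×10^-8)(415)/(37×4.632e-07) = 0.4213 Ω
Section 2: A = π(d/2)² = π(2.1700e-04 m)² = 1.479e-07 m²
R₂ = (1.74×10^-8)(506)/(1.479e-07) = 59.52 Ω
R = R₁ + R₂ = 59.94 Ω
P = I²R = (4.51)² × 59.94 = 1220 W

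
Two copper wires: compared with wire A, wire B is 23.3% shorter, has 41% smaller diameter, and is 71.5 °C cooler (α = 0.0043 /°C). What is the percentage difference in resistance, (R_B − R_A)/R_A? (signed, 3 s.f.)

R ∝ ρL/d² with ρ ∝ (1+αΔT), so R_B/R_A = (1 − 23.3/100) × (1 − 41/100)⁻² × (1 − 0.0043×71.5)
= 0.767 × 2.873 × 0.6925 = 1.526
(R_B − R_A)/R_A = 1.526 − 1 = 52.6%

52.6%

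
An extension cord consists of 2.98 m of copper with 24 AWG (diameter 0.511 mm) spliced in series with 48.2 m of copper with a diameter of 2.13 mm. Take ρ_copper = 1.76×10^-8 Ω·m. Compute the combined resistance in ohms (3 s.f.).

Segment 1: A = π(0.511/2 mm)² = π(2.5550e-04 m)² = 2.051e-07 m²
R₁ = ρL/A = (1.76×10^-8)(2.98)/(2.051e-07) = 0.2557 Ω
Segment 2: A = π(d/2)² = π(1.0650e-03 m)² = 3.563e-06 m²
R₂ = (1.76×10^-8)(48.2)/(3.563e-06) = 0.2381 Ω
R = R₁ + R₂ = 0.494 Ω

0.494 Ω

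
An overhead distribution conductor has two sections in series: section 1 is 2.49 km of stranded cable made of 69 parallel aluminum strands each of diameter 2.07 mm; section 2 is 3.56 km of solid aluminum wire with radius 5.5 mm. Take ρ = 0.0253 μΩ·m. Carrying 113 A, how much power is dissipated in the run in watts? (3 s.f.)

ρ = 0.0253 μΩ·m = 2.53×10^-8 Ω·m
Section 1: A_strand = π(1.0350e-03)² = 3.365e-06 m²; R₁ = ρL/(N·A_s) = (2.53×10^-8)(2490)/(69×3.365e-06) = 0.2713 Ω
Section 2: A = πr² = π(5.5000e-03 m)² = 9.503e-05 m²
R₂ = (2.53×10^-8)(3560)/(9.503e-05) = 0.9478 Ω
R = R₁ + R₂ = 1.219 Ω
P = I²R = (113)² × 1.219 = 15600 W

15600 W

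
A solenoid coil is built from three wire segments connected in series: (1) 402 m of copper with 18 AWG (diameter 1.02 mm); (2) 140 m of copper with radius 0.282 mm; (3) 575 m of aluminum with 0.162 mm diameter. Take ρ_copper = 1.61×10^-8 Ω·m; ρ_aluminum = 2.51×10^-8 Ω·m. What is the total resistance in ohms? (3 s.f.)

Seg 1: A = π(1.02/2 mm)² = π(5.1000e-04 m)² = 8.171e-07 m²
R_1 = (1.61×10^-8)(402)/(8.171e-07) = 7.921 Ω
Seg 2: A = πr² = π(2.8200e-04 m)² = 2.498e-07 m²
R_2 = (1.61×10^-8)(140)/(2.498e-07) = 9.022 Ω
Seg 3: A = π(d/2)² = π(8.1000e-05 m)² = 2.061e-08 m²
R_3 = (2.51×10^-8)(575)/(2.061e-08) = 700.2 Ω
R_total = R_1 + R_2 + R_3 = 717 Ω

717 Ω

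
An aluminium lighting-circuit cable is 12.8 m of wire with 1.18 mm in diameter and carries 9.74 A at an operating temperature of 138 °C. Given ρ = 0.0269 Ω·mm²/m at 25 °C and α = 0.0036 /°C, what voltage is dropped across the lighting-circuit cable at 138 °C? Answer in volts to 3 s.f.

ρ = 0.0269 Ω·mm²/m = 2.69×10^-8 Ω·m
A = π(d/2)² = π(5.9000e-04 m)² = 1.094e-06 m²
R₍25₎ = ρL/A = (2.69×10^-8)(12.8)/(1.094e-06) = 0.3149 Ω
R₍138₎ = R₍25₎(1 + αΔT) = 0.3149 × (1 + 0.0036×113) = 0.4429 Ω
V = IR = 9.74 × 0.4429 = 4.31 V

4.31 V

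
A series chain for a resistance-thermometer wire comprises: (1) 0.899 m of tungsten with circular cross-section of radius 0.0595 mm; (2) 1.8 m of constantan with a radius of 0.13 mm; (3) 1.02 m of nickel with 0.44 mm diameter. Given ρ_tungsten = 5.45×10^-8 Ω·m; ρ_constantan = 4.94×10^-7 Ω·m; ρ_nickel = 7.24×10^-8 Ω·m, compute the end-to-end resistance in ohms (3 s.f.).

21.6 Ω

Seg 1: A = πr² = π(5.9500e-05 m)² = 1.112e-08 m²
R_1 = (5.45×10^-8)(0.899)/(1.112e-08) = 4.405 Ω
Seg 2: A = πr² = π(1.3000e-04 m)² = 5.309e-08 m²
R_2 = (4.94×10^-7)(1.8)/(5.309e-08) = 16.75 Ω
Seg 3: A = π(d/2)² = π(2.2000e-04 m)² = 1.521e-07 m²
R_3 = (7.24×10^-8)(1.02)/(1.521e-07) = 0.4857 Ω
R_total = R_1 + R_2 + R_3 = 21.6 Ω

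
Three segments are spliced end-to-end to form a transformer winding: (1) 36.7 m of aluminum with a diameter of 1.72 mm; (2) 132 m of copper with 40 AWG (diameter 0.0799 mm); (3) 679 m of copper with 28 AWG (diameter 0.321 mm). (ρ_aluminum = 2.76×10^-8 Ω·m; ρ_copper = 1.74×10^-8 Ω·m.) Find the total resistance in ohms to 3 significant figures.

Seg 1: A = π(d/2)² = π(8.6000e-04 m)² = 2.324e-06 m²
R_1 = (2.76×10^-8)(36.7)/(2.324e-06) = 0.4359 Ω
Seg 2: A = π(0.0799/2 mm)² = π(3.9950e-05 m)² = 5.014e-09 m²
R_2 = (1.74×10^-8)(132)/(5.014e-09) = 458.1 Ω
Seg 3: A = π(0.321/2 mm)² = π(1.6050e-04 m)² = 8.093e-08 m²
R_3 = (1.74×10^-8)(679)/(8.093e-08) = 146 Ω
R_total = R_1 + R_2 + R_3 = 605 Ω

605 Ω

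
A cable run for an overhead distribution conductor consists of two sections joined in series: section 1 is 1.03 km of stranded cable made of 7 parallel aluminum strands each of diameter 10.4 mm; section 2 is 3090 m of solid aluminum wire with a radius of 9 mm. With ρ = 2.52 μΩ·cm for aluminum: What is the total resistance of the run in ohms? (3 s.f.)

ρ = 2.52 μΩ·cm = 2.52×10^-8 Ω·m
Section 1: A_strand = π(5.2000e-03)² = 8.495e-05 m²; R₁ = ρL/(N·A_s) = (2.52×10^-8)(1030)/(7×8.495e-05) = 0.04365 Ω
Section 2: A = πr² = π(9.0000e-03 m)² = 2.545e-04 m²
R₂ = (2.52×10^-8)(3090)/(2.545e-04) = 0.306 Ω
R = R₁ + R₂ = 0.350 Ω

0.350 Ω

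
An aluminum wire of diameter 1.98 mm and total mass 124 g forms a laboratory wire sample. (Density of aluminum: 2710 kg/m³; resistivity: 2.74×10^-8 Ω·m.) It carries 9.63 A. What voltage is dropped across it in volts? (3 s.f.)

A = π(d/2)² = π(9.9000e-04 m)² = 3.0791e-06 m²
L = m/(density·A) = 0.124/(2710×3.0791e-06) = 14.86 m
R = ρL/A = (2.74×10^-8)(14.86)/(3.0791e-06) = 0.1322 Ω
V = IR = 9.63 × 0.1322 = 1.27 V

1.27 V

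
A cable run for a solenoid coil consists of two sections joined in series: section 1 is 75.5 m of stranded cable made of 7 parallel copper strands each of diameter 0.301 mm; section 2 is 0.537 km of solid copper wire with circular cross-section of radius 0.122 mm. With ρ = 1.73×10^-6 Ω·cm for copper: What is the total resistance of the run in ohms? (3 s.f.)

ρ = 1.73×10^-6 Ω·cm = 1.73×10^-8 Ω·m
Section 1: A_strand = π(1.5050e-04)² = 7.116e-08 m²; R₁ = ρL/(N·A_s) = (1.73×10^-8)(75.5)/(7×7.116e-08) = 2.622 Ω
Section 2: A = πr² = π(1.2200e-04 m)² = 4.676e-08 m²
R₂ = (1.73×10^-8)(537)/(4.676e-08) = 198.7 Ω
R = R₁ + R₂ = 201 Ω

201 Ω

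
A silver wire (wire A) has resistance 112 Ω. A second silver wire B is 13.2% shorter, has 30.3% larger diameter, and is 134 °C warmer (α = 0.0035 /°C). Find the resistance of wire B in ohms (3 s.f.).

84.1 Ω

R ∝ ρL/d² with ρ ∝ (1+αΔT), so R_B/R_A = (1 − 13.2/100) × (1 + 30.3/100)⁻² × (1 + 0.0035×134)
= 0.868 × 0.589 × 1.469 = 0.751
R_B = 0.751 × 112 = 84.1 Ω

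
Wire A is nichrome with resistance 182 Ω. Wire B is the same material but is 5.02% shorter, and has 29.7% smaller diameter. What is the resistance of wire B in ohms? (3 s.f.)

R ∝ L/d², so R_B/R_A = (1 − 5.02/100) × (1 − 29.7/100)⁻²
= 0.9498 × 2.023 = 1.922
R_B = 1.922 × 182 = 350 Ω

350 Ω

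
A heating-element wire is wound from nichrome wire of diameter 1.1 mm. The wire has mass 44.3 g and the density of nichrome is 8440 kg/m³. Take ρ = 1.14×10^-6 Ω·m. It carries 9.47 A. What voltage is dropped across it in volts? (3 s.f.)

A = π(d/2)² = π(5.5000e-04 m)² = 9.5033e-07 m²
L = m/(density·A) = 0.0443/(8440×9.5033e-07) = 5.523 m
R = ρL/A = (1.14×10^-6)(5.523)/(9.5033e-07) = 6.625 Ω
V = IR = 9.47 × 6.625 = 62.7 V

62.7 V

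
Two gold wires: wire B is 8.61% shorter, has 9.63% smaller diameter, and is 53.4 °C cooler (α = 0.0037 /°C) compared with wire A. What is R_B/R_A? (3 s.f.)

R ∝ ρL/d² with ρ ∝ (1+αΔT), so R_B/R_A = (1 − 8.61/100) × (1 − 9.63/100)⁻² × (1 − 0.0037×53.4)
= 0.9139 × 1.224 × 0.8024 = 0.898

0.898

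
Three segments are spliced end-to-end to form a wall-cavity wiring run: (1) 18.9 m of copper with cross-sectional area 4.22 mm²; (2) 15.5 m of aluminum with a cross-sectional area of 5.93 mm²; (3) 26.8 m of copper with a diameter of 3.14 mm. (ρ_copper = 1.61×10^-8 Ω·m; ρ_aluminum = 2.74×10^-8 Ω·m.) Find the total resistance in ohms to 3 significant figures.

0.199 Ω

Seg 1: A = 4.22 mm² = 4.220e-06 m²
R_1 = (1.61×10^-8)(18.9)/(4.220e-06) = 0.07211 Ω
Seg 2: A = 5.93 mm² = 5.930e-06 m²
R_2 = (2.74×10^-8)(15.5)/(5.930e-06) = 0.07162 Ω
Seg 3: A = π(d/2)² = π(1.5700e-03 m)² = 7.744e-06 m²
R_3 = (1.61×10^-8)(26.8)/(7.744e-06) = 0.05572 Ω
R_total = R_1 + R_2 + R_3 = 0.199 Ω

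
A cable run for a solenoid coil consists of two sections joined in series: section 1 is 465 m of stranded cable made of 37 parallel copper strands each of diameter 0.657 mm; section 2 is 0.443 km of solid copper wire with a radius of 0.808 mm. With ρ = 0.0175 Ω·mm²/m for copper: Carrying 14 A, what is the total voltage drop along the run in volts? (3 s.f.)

62.0 V

ρ = 0.0175 Ω·mm²/m = 1.75×10^-8 Ω·m
Section 1: A_strand = π(3.2850e-04)² = 3.390e-07 m²; R₁ = ρL/(N·A_s) = (1.75×10^-8)(465)/(37×3.390e-07) = 0.6487 Ω
Section 2: A = πr² = π(8.0800e-04 m)² = 2.051e-06 m²
R₂ = (1.75×10^-8)(443)/(2.051e-06) = 3.78 Ω
R = R₁ + R₂ = 4.429 Ω
V = IR = 14 × 4.429 = 62.0 V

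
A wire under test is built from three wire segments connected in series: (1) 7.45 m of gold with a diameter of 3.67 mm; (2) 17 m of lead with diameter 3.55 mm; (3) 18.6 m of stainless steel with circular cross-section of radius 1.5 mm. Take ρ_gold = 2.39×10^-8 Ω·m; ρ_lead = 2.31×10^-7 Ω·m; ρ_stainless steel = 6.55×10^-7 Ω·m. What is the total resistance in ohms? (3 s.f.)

Seg 1: A = π(d/2)² = π(1.8350e-03 m)² = 1.058e-05 m²
R_1 = (2.39×10^-8)(7.45)/(1.058e-05) = 0.01683 Ω
Seg 2: A = π(d/2)² = π(1.7750e-03 m)² = 9.898e-06 m²
R_2 = (2.31×10^-7)(17)/(9.898e-06) = 0.3967 Ω
Seg 3: A = πr² = π(1.5000e-03 m)² = 7.069e-06 m²
R_3 = (6.55×10^-7)(18.6)/(7.069e-06) = 1.724 Ω
R_total = R_1 + R_2 + R_3 = 2.14 Ω

2.14 Ω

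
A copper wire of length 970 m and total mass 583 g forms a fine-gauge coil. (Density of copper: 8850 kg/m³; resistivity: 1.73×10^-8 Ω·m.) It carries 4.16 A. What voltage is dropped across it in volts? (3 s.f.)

A = m/(density·L) = 0.583/(8850×970) = 6.7913e-08 m²
R = ρL/A = (1.73×10^-8)(970)/(6.7913e-08) = 247.1 Ω
V = IR = 4.16 × 247.1 = 1030 V

1030 V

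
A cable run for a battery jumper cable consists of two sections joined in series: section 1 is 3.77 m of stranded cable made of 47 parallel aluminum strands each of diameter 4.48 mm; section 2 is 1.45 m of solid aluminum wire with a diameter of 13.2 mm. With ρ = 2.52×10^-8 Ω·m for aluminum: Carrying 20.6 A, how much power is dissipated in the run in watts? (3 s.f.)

0.168 W

Section 1: A_strand = π(2.2400e-03)² = 1.576e-05 m²; R₁ = ρL/(N·A_s) = (2.52×10^-8)(3.77)/(47×1.576e-05) = 1.282×10^-4 Ω
Section 2: A = π(d/2)² = π(6.6000e-03 m)² = 1.368e-04 m²
R₂ = (2.52×10^-8)(1.45)/(1.368e-04) = 2.670×10^-4 Ω
R = R₁ + R₂ = 3.952×10^-4 Ω
P = I²R = (20.6)² × 3.952×10^-4 = 0.168 W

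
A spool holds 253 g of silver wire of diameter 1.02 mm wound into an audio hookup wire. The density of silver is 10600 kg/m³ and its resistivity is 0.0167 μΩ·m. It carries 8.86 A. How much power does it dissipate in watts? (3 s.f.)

ρ = 0.0167 μΩ·m = 1.67×10^-8 Ω·m
A = π(d/2)² = π(5.1000e-04 m)² = 8.1713e-07 m²
L = m/(density·A) = 0.253/(10600×8.1713e-07) = 29.21 m
R = ρL/A = (1.67×10^-8)(29.21)/(8.1713e-07) = 0.597 Ω
P = I²R = (8.86)² × 0.597 = 46.9 W

46.9 W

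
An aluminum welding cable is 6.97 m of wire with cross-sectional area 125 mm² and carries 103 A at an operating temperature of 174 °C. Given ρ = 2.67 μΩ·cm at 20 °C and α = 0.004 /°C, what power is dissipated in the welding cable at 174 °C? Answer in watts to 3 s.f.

ρ = 2.67 μΩ·cm = 2.67×10^-8 Ω·m
A = 125 mm² = 1.250e-04 m²
R₍20₎ = ρL/A = (2.67×10^-8)(6.97)/(1.250e-04) = 0.001489 Ω
R₍174₎ = R₍20₎(1 + αΔT) = 0.001489 × (1 + 0.004×154) = 0.002406 Ω
P = I²R = (103)² × 0.002406 = 25.5 W

25.5 W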